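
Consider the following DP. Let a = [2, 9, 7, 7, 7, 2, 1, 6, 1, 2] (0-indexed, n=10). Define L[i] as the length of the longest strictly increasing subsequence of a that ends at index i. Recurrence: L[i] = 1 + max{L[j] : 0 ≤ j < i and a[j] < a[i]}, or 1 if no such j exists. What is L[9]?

   i    0    1    2    3    4    5    6    7    8    9
a[i]    2    9    7    7    7    2    1    6    1    2
L[i]    1    2    2    2    2    1    1    2    1    2

2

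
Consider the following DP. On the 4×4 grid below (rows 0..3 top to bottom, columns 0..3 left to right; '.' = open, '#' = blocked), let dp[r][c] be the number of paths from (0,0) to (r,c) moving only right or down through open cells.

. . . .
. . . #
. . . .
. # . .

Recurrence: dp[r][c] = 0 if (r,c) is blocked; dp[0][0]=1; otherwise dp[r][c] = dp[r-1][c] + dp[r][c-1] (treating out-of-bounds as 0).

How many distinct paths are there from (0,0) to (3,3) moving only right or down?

12

r\c   0   1   2   3
  0   1   1   1   1
  1   1   2   3   0
  2   1   3   6   6
  3   1   0   6  12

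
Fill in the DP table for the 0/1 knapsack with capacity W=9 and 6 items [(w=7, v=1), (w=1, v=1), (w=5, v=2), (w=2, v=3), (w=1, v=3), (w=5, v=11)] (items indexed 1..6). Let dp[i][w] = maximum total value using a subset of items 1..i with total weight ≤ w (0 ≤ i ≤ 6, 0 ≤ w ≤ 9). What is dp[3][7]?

3

i\w   0   1   2   3   4   5   6   7   8   9
  0   0   0   0   0   0   0   0   0   0   0
  1   0   0   0   0   0   0   0   1   1   1
  2   0   1   1   1   1   1   1   1   2   2
  3   0   1   1   1   1   2   3   3   3   3
  4   0   1   3   4   4   4   4   5   6   6
  5   0   3   4   6   7   7   7   7   8   9
  6   0   3   4   6   7  11  14  15  17  18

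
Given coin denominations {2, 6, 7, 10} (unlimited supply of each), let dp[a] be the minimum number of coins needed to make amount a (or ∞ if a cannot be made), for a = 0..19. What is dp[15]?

 a  0  1  2  3  4  5  6  7  8  9 10 11 12 13 14 15 16 17 18 19
dp  0  -  1  -  2  -  1  1  2  2  1  3  2  2  2  3  2  2  3  3
(- denotes ∞ / unreachable)

3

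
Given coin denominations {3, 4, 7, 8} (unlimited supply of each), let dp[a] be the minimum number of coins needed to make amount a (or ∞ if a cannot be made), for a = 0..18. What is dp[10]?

 a  0  1  2  3  4  5  6  7  8  9 10 11 12 13 14 15 16 17 18
dp  0  -  -  1  1  -  2  1  1  3  2  2  2  3  2  2  2  3  3
(- denotes ∞ / unreachable)

2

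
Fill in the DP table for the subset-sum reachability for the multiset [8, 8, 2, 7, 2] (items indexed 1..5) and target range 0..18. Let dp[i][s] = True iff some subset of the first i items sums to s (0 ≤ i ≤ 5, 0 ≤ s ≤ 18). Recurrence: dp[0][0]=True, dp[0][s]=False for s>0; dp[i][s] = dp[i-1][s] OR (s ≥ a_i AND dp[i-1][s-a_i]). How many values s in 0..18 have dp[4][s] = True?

10

i\s   0   1   2   3   4   5   6   7   8   9  10  11  12  13  14  15  16  17  18
  0   T   F   F   F   F   F   F   F   F   F   F   F   F   F   F   F   F   F   F
  1   T   F   F   F   F   F   F   F   T   F   F   F   F   F   F   F   F   F   F
  2   T   F   F   F   F   F   F   F   T   F   F   F   F   F   F   F   T   F   F
  3   T   F   T   F   F   F   F   F   T   F   T   F   F   F   F   F   T   F   T
  4   T   F   T   F   F   F   F   T   T   T   T   F   F   F   F   T   T   T   T
  5   T   F   T   F   T   F   F   T   T   T   T   T   T   F   F   T   T   T   T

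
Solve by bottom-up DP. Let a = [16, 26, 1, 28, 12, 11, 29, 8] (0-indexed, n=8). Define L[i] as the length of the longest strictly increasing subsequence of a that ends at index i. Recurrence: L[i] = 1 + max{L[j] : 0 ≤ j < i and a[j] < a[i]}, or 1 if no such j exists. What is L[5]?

   i    0    1    2    3    4    5    6    7
a[i]   16   26    1   28   12   11   29    8
L[i]    1    2    1    3    2    2    4    2

2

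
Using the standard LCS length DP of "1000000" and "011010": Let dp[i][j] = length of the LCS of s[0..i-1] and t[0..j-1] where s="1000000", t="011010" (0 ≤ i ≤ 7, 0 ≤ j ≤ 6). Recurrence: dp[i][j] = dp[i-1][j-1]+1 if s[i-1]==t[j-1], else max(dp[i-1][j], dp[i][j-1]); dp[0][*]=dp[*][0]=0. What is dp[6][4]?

   ''  0  1  1  0  1  0
''  0  0  0  0  0  0  0
 1  0  0  1  1  1  1  1
 0  0  1  1  1  2  2  2
 0  0  1  1  1  2  2  3
 0  0  1  1  1  2  2  3
 0  0  1  1  1  2  2  3
 0  0  1  1  1  2  2  3
 0  0  1  1  1  2  2  3

2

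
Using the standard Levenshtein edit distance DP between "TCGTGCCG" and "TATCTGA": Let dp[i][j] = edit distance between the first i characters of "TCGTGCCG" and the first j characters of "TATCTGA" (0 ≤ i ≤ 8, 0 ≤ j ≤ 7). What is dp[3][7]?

4

   ''  T  A  T  C  T  G  A
''  0  1  2  3  4  5  6  7
 T  1  0  1  2  3  4  5  6
 C  2  1  1  2  2  3  4  5
 G  3  2  2  2  3  3  3  4
 T  4  3  3  2  3  3  4  4
 G  5  4  4  3  3  4  3  4
 C  6  5  5  4  3  4  4  4
 C  7  6  6  5  4  4  5  5
 G  8  7  7  6  5  5  4  5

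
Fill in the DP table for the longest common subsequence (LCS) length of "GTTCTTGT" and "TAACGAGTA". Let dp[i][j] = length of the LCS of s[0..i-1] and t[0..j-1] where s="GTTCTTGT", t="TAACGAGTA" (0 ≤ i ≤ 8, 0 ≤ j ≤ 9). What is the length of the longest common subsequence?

4

   ''  T  A  A  C  G  A  G  T  A
''  0  0  0  0  0  0  0  0  0  0
 G  0  0  0  0  0  1  1  1  1  1
 T  0  1  1  1  1  1  1  1  2  2
 T  0  1  1  1  1  1  1  1  2  2
 C  0  1  1  1  2  2  2  2  2  2
 T  0  1  1  1  2  2  2  2  3  3
 T  0  1  1  1  2  2  2  2  3  3
 G  0  1  1  1  2  3  3  3  3  3
 T  0  1  1  1  2  3  3  3  4  4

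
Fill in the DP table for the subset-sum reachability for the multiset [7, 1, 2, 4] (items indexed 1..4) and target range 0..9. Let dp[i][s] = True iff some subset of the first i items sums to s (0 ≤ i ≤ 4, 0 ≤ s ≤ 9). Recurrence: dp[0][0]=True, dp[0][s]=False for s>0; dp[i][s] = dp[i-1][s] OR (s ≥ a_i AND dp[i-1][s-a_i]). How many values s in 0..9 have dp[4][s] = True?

10

i\s   0   1   2   3   4   5   6   7   8   9
  0   T   F   F   F   F   F   F   F   F   F
  1   T   F   F   F   F   F   F   T   F   F
  2   T   T   F   F   F   F   F   T   T   F
  3   T   T   T   T   F   F   F   T   T   T
  4   T   T   T   T   T   T   T   T   T   T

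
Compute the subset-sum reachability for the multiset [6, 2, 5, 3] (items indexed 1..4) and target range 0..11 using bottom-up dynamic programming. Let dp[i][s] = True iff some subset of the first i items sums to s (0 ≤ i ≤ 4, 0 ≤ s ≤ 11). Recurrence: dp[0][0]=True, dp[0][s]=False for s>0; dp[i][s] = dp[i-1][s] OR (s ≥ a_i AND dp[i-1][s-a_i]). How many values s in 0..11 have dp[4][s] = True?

i\s   0   1   2   3   4   5   6   7   8   9  10  11
  0   T   F   F   F   F   F   F   F   F   F   F   F
  1   T   F   F   F   F   F   T   F   F   F   F   F
  2   T   F   T   F   F   F   T   F   T   F   F   F
  3   T   F   T   F   F   T   T   T   T   F   F   T
  4   T   F   T   T   F   T   T   T   T   T   T   T

10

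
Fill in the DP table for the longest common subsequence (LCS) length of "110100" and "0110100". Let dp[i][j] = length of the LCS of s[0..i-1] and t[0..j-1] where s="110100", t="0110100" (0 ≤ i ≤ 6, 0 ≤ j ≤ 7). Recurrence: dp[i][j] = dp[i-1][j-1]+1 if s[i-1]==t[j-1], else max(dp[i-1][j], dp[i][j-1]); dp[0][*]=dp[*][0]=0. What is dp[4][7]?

   ''  0  1  1  0  1  0  0
''  0  0  0  0  0  0  0  0
 1  0  0  1  1  1  1  1  1
 1  0  0  1  2  2  2  2  2
 0  0  1  1  2  3  3  3  3
 1  0  1  2  2  3  4  4  4
 0  0  1  2  2  3  4  5  5
 0  0  1  2  2  3  4  5  6

4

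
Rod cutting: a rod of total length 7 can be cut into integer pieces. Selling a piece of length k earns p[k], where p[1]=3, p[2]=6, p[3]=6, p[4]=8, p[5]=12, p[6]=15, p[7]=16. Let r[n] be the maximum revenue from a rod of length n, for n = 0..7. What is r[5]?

   n    0    1    2    3    4    5    6    7
r[n]    0    3    6    9   12   15   18   21

15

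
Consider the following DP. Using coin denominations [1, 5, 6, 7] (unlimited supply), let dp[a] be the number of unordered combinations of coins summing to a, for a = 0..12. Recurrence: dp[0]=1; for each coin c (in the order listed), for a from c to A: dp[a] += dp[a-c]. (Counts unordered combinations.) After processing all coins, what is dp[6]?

3

after  coin     0     1     2     3     4     5     6     7     8     9    10    11    12
          1     1     1     1     1     1     1     1     1     1     1     1     1     1
          5     1     1     1     1     1     2     2     2     2     2     3     3     3
          6     1     1     1     1     1     2     3     3     3     3     4     5     6
          7     1     1     1     1     1     2     3     4     4     4     5     6     8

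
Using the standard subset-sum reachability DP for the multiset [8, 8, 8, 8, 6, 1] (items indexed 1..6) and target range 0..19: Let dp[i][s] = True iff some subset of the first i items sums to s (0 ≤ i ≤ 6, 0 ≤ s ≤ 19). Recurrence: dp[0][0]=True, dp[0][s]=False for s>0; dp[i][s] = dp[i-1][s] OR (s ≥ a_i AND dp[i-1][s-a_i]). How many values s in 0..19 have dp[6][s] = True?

i\s   0   1   2   3   4   5   6   7   8   9  10  11  12  13  14  15  16  17  18  19
  0   T   F   F   F   F   F   F   F   F   F   F   F   F   F   F   F   F   F   F   F
  1   T   F   F   F   F   F   F   F   T   F   F   F   F   F   F   F   F   F   F   F
  2   T   F   F   F   F   F   F   F   T   F   F   F   F   F   F   F   T   F   F   F
  3   T   F   F   F   F   F   F   F   T   F   F   F   F   F   F   F   T   F   F   F
  4   T   F   F   F   F   F   F   F   T   F   F   F   F   F   F   F   T   F   F   F
  5   T   F   F   F   F   F   T   F   T   F   F   F   F   F   T   F   T   F   F   F
  6   T   T   F   F   F   F   T   T   T   T   F   F   F   F   T   T   T   T   F   F

10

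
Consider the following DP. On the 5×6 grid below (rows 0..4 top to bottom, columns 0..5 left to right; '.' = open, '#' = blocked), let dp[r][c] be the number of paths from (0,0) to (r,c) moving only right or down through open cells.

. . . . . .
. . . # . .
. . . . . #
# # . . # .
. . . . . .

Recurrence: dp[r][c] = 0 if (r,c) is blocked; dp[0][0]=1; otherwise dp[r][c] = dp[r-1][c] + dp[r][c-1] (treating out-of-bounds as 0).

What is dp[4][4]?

18

r\c   0   1   2   3   4   5
  0   1   1   1   1   1   1
  1   1   2   3   0   1   2
  2   1   3   6   6   7   0
  3   0   0   6  12   0   0
  4   0   0   6  18  18  18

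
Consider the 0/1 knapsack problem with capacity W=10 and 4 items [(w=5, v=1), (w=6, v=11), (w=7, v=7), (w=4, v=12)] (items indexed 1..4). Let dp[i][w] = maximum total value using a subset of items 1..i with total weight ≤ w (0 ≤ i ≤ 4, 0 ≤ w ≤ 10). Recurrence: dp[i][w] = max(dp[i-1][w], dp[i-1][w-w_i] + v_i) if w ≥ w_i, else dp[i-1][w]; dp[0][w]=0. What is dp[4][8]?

i\w   0   1   2   3   4   5   6   7   8   9  10
  0   0   0   0   0   0   0   0   0   0   0   0
  1   0   0   0   0   0   1   1   1   1   1   1
  2   0   0   0   0   0   1  11  11  11  11  11
  3   0   0   0   0   0   1  11  11  11  11  11
  4   0   0   0   0  12  12  12  12  12  13  23

12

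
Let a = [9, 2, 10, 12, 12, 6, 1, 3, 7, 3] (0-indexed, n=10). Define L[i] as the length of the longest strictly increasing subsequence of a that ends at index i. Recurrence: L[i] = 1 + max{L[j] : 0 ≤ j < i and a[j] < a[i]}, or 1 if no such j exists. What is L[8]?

3

   i    0    1    2    3    4    5    6    7    8    9
a[i]    9    2   10   12   12    6    1    3    7    3
L[i]    1    1    2    3    3    2    1    2    3    2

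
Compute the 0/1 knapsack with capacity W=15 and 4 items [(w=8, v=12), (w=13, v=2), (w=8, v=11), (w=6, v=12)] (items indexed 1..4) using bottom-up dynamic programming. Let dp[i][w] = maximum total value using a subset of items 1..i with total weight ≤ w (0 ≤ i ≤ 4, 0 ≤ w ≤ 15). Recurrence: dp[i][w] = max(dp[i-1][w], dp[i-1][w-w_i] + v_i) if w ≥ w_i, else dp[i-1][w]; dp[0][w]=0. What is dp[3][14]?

12

i\w   0   1   2   3   4   5   6   7   8   9  10  11  12  13  14  15
  0   0   0   0   0   0   0   0   0   0   0   0   0   0   0   0   0
  1   0   0   0   0   0   0   0   0  12  12  12  12  12  12  12  12
  2   0   0   0   0   0   0   0   0  12  12  12  12  12  12  12  12
  3   0   0   0   0   0   0   0   0  12  12  12  12  12  12  12  12
  4   0   0   0   0   0   0  12  12  12  12  12  12  12  12  24  24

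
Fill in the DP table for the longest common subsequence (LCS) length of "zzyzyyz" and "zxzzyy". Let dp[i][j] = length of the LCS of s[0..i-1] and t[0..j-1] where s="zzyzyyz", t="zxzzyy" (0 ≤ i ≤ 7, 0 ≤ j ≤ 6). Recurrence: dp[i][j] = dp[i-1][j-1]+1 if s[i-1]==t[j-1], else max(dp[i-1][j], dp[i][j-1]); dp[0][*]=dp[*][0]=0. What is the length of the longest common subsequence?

   ''  z  x  z  z  y  y
''  0  0  0  0  0  0  0
 z  0  1  1  1  1  1  1
 z  0  1  1  2  2  2  2
 y  0  1  1  2  2  3  3
 z  0  1  1  2  3  3  3
 y  0  1  1  2  3  4  4
 y  0  1  1  2  3  4  5
 z  0  1  1  2  3  4  5

5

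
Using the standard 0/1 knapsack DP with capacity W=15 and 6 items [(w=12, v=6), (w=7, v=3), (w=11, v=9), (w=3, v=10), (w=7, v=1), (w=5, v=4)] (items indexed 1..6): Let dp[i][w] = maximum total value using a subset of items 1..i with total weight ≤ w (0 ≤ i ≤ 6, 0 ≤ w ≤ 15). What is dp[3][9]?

3

i\w   0   1   2   3   4   5   6   7   8   9  10  11  12  13  14  15
  0   0   0   0   0   0   0   0   0   0   0   0   0   0   0   0   0
  1   0   0   0   0   0   0   0   0   0   0   0   0   6   6   6   6
  2   0   0   0   0   0   0   0   3   3   3   3   3   6   6   6   6
  3   0   0   0   0   0   0   0   3   3   3   3   9   9   9   9   9
  4   0   0   0  10  10  10  10  10  10  10  13  13  13  13  19  19
  5   0   0   0  10  10  10  10  10  10  10  13  13  13  13  19  19
  6   0   0   0  10  10  10  10  10  14  14  14  14  14  14  19  19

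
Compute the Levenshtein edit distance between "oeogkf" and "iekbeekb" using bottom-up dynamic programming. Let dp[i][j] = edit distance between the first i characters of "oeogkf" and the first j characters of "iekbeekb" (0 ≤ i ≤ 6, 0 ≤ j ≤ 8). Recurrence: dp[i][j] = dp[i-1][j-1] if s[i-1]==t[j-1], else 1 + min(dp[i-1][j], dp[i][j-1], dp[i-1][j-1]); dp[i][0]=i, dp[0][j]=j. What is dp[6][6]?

5

   ''  i  e  k  b  e  e  k  b
''  0  1  2  3  4  5  6  7  8
 o  1  1  2  3  4  5  6  7  8
 e  2  2  1  2  3  4  5  6  7
 o  3  3  2  2  3  4  5  6  7
 g  4  4  3  3  3  4  5  6  7
 k  5  5  4  3  4  4  5  5  6
 f  6  6  5  4  4  5  5  6  6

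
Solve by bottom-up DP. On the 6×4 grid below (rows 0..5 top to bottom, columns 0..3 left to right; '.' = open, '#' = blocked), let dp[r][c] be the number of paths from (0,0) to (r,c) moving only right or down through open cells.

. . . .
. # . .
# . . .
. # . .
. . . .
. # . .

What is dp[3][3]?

r\c   0   1   2   3
  0   1   1   1   1
  1   1   0   1   2
  2   0   0   1   3
  3   0   0   1   4
  4   0   0   1   5
  5   0   0   1   6

4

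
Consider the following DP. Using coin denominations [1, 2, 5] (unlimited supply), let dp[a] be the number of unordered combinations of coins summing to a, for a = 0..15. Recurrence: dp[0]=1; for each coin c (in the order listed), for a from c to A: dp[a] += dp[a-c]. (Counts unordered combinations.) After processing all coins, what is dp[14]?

after  coin     0     1     2     3     4     5     6     7     8     9    10    11    12    13    14    15
          1     1     1     1     1     1     1     1     1     1     1     1     1     1     1     1     1
          2     1     1     2     2     3     3     4     4     5     5     6     6     7     7     8     8
          5     1     1     2     2     3     4     5     6     7     8    10    11    13    14    16    18

16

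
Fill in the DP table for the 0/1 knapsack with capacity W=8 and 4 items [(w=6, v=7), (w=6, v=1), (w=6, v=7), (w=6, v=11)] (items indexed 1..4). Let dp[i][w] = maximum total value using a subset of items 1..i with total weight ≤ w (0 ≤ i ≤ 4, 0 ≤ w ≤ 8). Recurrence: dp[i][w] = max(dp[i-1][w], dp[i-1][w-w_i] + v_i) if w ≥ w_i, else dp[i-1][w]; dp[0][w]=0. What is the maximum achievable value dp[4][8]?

11

i\w   0   1   2   3   4   5   6   7   8
  0   0   0   0   0   0   0   0   0   0
  1   0   0   0   0   0   0   7   7   7
  2   0   0   0   0   0   0   7   7   7
  3   0   0   0   0   0   0   7   7   7
  4   0   0   0   0   0   0  11  11  11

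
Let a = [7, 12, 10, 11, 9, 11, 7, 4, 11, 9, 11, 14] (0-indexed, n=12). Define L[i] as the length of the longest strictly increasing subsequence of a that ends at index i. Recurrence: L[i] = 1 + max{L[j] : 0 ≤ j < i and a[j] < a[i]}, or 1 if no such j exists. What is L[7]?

   i    0    1    2    3    4    5    6    7    8    9   10   11
a[i]    7   12   10   11    9   11    7    4   11    9   11   14
L[i]    1    2    2    3    2    3    1    1    3    2    3    4

1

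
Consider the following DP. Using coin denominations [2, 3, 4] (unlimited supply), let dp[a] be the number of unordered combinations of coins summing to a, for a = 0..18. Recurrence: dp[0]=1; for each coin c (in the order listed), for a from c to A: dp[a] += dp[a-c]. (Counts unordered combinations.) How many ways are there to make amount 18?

12

after  coin     0     1     2     3     4     5     6     7     8     9    10    11    12    13    14    15    16    17    18
          2     1     0     1     0     1     0     1     0     1     0     1     0     1     0     1     0     1     0     1
          3     1     0     1     1     1     1     2     1     2     2     2     2     3     2     3     3     3     3     4
          4     1     0     1     1     2     1     3     2     4     3     5     4     7     5     8     7    10     8    12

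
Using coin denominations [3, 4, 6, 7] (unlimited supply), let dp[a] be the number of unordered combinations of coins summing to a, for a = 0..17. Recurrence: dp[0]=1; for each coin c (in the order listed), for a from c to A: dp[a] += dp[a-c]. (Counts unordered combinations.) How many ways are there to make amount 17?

5

after  coin     0     1     2     3     4     5     6     7     8     9    10    11    12    13    14    15    16    17
          3     1     0     0     1     0     0     1     0     0     1     0     0     1     0     0     1     0     0
          4     1     0     0     1     1     0     1     1     1     1     1     1     2     1     1     2     2     1
          6     1     0     0     1     1     0     2     1     1     2     2     1     4     2     2     4     4     2
          7     1     0     0     1     1     0     2     2     1     2     3     2     4     4     4     5     6     5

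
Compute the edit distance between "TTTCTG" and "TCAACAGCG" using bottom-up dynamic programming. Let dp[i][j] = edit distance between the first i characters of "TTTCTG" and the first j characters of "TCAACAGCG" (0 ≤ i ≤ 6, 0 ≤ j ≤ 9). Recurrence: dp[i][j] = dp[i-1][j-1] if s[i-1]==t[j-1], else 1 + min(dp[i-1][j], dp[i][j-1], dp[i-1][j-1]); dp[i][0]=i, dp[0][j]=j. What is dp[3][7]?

6

   ''  T  C  A  A  C  A  G  C  G
''  0  1  2  3  4  5  6  7  8  9
 T  1  0  1  2  3  4  5  6  7  8
 T  2  1  1  2  3  4  5  6  7  8
 T  3  2  2  2  3  4  5  6  7  8
 C  4  3  2  3  3  3  4  5  6  7
 T  5  4  3  3  4  4  4  5  6  7
 G  6  5  4  4  4  5  5  4  5  6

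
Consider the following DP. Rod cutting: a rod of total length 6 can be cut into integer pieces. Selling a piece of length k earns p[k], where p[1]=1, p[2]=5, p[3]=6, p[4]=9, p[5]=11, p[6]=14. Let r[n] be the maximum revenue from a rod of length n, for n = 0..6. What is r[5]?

11

   n    0    1    2    3    4    5    6
r[n]    0    1    5    6   10   11   15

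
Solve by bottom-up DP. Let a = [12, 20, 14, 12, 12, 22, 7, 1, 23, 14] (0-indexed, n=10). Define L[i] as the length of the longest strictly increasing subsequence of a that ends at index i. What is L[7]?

1

   i    0    1    2    3    4    5    6    7    8    9
a[i]   12   20   14   12   12   22    7    1   23   14
L[i]    1    2    2    1    1    3    1    1    4    2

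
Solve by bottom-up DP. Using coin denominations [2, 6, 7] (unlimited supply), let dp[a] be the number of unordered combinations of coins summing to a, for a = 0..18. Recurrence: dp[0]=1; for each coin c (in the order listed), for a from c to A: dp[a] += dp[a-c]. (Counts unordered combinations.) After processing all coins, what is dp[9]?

after  coin     0     1     2     3     4     5     6     7     8     9    10    11    12    13    14    15    16    17    18
          2     1     0     1     0     1     0     1     0     1     0     1     0     1     0     1     0     1     0     1
          6     1     0     1     0     1     0     2     0     2     0     2     0     3     0     3     0     3     0     4
          7     1     0     1     0     1     0     2     1     2     1     2     1     3     2     4     2     4     2     5

1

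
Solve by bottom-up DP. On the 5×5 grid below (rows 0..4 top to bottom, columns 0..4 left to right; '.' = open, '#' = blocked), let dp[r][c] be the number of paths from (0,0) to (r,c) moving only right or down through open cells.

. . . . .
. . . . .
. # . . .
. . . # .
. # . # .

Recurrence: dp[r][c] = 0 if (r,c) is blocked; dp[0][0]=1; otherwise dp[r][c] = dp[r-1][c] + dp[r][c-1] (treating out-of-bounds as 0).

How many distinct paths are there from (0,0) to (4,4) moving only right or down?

12

r\c   0   1   2   3   4
  0   1   1   1   1   1
  1   1   2   3   4   5
  2   1   0   3   7  12
  3   1   1   4   0  12
  4   1   0   4   0  12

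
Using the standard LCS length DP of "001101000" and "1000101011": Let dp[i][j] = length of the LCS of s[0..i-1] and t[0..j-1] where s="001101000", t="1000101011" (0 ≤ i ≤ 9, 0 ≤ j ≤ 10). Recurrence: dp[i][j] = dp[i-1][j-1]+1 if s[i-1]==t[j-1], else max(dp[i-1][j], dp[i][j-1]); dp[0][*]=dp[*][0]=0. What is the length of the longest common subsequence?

6

   ''  1  0  0  0  1  0  1  0  1  1
''  0  0  0  0  0  0  0  0  0  0  0
 0  0  0  1  1  1  1  1  1  1  1  1
 0  0  0  1  2  2  2  2  2  2  2  2
 1  0  1  1  2  2  3  3  3  3  3  3
 1  0  1  1  2  2  3  3  4  4  4  4
 0  0  1  2  2  3  3  4  4  5  5  5
 1  0  1  2  2  3  4  4  5  5  6  6
 0  0  1  2  3  3  4  5  5  6  6  6
 0  0  1  2  3  4  4  5  5  6  6  6
 0  0  1  2  3  4  4  5  5  6  6  6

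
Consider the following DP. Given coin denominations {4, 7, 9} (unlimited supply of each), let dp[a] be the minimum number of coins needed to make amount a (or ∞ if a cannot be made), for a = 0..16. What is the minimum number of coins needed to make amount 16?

 a  0  1  2  3  4  5  6  7  8  9 10 11 12 13 14 15 16
dp  0  -  -  -  1  -  -  1  2  1  -  2  3  2  2  3  2
(- denotes ∞ / unreachable)

2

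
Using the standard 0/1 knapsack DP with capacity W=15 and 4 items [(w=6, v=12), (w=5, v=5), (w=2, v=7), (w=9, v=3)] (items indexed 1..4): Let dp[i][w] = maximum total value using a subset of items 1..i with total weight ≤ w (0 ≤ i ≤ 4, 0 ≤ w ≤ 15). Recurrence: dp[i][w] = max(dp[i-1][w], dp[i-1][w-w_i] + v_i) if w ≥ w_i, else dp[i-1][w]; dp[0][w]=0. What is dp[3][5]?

7

i\w   0   1   2   3   4   5   6   7   8   9  10  11  12  13  14  15
  0   0   0   0   0   0   0   0   0   0   0   0   0   0   0   0   0
  1   0   0   0   0   0   0  12  12  12  12  12  12  12  12  12  12
  2   0   0   0   0   0   5  12  12  12  12  12  17  17  17  17  17
  3   0   0   7   7   7   7  12  12  19  19  19  19  19  24  24  24
  4   0   0   7   7   7   7  12  12  19  19  19  19  19  24  24  24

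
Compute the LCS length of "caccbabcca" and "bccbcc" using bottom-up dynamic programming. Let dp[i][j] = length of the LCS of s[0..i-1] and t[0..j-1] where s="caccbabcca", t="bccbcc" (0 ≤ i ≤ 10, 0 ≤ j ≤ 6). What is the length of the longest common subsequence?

   ''  b  c  c  b  c  c
''  0  0  0  0  0  0  0
 c  0  0  1  1  1  1  1
 a  0  0  1  1  1  1  1
 c  0  0  1  2  2  2  2
 c  0  0  1  2  2  3  3
 b  0  1  1  2  3  3  3
 a  0  1  1  2  3  3  3
 b  0  1  1  2  3  3  3
 c  0  1  2  2  3  4  4
 c  0  1  2  3  3  4  5
 a  0  1  2  3  3  4  5

5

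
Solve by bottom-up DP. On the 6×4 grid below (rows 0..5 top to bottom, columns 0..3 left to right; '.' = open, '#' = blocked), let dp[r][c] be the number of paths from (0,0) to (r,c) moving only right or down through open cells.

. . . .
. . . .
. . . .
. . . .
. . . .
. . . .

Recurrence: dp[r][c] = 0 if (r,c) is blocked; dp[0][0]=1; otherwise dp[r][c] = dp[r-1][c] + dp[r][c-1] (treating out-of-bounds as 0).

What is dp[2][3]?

10

r\c   0   1   2   3
  0   1   1   1   1
  1   1   2   3   4
  2   1   3   6  10
  3   1   4  10  20
  4   1   5  15  35
  5   1   6  21  56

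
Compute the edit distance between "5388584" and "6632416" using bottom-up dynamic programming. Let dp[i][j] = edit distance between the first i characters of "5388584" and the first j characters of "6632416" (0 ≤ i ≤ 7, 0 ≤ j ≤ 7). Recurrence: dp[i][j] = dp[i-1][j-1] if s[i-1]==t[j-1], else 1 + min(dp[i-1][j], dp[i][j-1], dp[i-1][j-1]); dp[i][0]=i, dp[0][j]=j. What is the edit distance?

   ''  6  6  3  2  4  1  6
''  0  1  2  3  4  5  6  7
 5  1  1  2  3  4  5  6  7
 3  2  2  2  2  3  4  5  6
 8  3  3  3  3  3  4  5  6
 8  4  4  4  4  4  4  5  6
 5  5  5  5  5  5  5  5  6
 8  6  6  6  6  6  6  6  6
 4  7  7  7  7  7  6  7  7

7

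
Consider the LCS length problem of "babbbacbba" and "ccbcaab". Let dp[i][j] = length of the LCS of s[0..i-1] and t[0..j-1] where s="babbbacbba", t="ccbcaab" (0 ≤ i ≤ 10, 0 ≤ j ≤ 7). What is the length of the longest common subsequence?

4

   ''  c  c  b  c  a  a  b
''  0  0  0  0  0  0  0  0
 b  0  0  0  1  1  1  1  1
 a  0  0  0  1  1  2  2  2
 b  0  0  0  1  1  2  2  3
 b  0  0  0  1  1  2  2  3
 b  0  0  0  1  1  2  2  3
 a  0  0  0  1  1  2  3  3
 c  0  1  1  1  2  2  3  3
 b  0  1  1  2  2  2  3  4
 b  0  1  1  2  2  2  3  4
 a  0  1  1  2  2  3  3  4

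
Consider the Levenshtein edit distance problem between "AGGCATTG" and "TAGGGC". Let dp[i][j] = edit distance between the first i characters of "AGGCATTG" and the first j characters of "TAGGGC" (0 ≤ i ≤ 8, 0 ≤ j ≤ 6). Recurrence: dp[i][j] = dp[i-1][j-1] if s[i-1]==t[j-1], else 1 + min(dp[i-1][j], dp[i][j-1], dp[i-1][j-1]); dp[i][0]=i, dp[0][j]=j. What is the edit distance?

   ''  T  A  G  G  G  C
''  0  1  2  3  4  5  6
 A  1  1  1  2  3  4  5
 G  2  2  2  1  2  3  4
 G  3  3  3  2  1  2  3
 C  4  4  4  3  2  2  2
 A  5  5  4  4  3  3  3
 T  6  5  5  5  4  4  4
 T  7  6  6  6  5  5  5
 G  8  7  7  6  6  5  6

6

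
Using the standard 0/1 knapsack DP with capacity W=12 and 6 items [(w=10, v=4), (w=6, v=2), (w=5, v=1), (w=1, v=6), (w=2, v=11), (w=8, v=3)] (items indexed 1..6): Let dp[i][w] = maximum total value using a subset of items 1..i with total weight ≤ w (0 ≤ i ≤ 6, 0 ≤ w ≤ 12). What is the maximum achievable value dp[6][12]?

i\w   0   1   2   3   4   5   6   7   8   9  10  11  12
  0   0   0   0   0   0   0   0   0   0   0   0   0   0
  1   0   0   0   0   0   0   0   0   0   0   4   4   4
  2   0   0   0   0   0   0   2   2   2   2   4   4   4
  3   0   0   0   0   0   1   2   2   2   2   4   4   4
  4   0   6   6   6   6   6   7   8   8   8   8  10  10
  5   0   6  11  17  17  17  17  17  18  19  19  19  19
  6   0   6  11  17  17  17  17  17  18  19  19  20  20

20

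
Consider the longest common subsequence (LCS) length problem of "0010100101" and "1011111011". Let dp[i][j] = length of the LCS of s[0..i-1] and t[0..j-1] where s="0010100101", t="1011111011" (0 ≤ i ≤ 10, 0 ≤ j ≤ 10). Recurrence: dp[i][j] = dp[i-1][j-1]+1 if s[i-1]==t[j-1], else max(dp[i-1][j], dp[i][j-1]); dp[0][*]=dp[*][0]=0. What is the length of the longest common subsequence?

   ''  1  0  1  1  1  1  1  0  1  1
''  0  0  0  0  0  0  0  0  0  0  0
 0  0  0  1  1  1  1  1  1  1  1  1
 0  0  0  1  1  1  1  1  1  2  2  2
 1  0  1  1  2  2  2  2  2  2  3  3
 0  0  1  2  2  2  2  2  2  3  3  3
 1  0  1  2  3  3  3  3  3  3  4  4
 0  0  1  2  3  3  3  3  3  4  4  4
 0  0  1  2  3  3  3  3  3  4  4  4
 1  0  1  2  3  4  4  4  4  4  5  5
 0  0  1  2  3  4  4  4  4  5  5  5
 1  0  1  2  3  4  5  5  5  5  6  6

6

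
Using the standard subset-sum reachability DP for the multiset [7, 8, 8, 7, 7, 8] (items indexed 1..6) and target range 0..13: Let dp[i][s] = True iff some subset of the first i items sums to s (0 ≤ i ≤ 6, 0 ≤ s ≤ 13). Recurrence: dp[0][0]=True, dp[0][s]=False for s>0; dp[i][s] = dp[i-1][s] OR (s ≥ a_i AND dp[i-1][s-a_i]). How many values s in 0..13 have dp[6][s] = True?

i\s   0   1   2   3   4   5   6   7   8   9  10  11  12  13
  0   T   F   F   F   F   F   F   F   F   F   F   F   F   F
  1   T   F   F   F   F   F   F   T   F   F   F   F   F   F
  2   T   F   F   F   F   F   F   T   T   F   F   F   F   F
  3   T   F   F   F   F   F   F   T   T   F   F   F   F   F
  4   T   F   F   F   F   F   F   T   T   F   F   F   F   F
  5   T   F   F   F   F   F   F   T   T   F   F   F   F   F
  6   T   F   F   F   F   F   F   T   T   F   F   F   F   F

3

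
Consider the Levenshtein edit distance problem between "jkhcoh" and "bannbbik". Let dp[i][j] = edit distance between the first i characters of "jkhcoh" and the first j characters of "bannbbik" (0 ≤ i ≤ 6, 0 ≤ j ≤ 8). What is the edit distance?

   ''  b  a  n  n  b  b  i  k
''  0  1  2  3  4  5  6  7  8
 j  1  1  2  3  4  5  6  7  8
 k  2  2  2  3  4  5  6  7  7
 h  3  3  3  3  4  5  6  7  8
 c  4  4  4  4  4  5  6  7  8
 o  5  5  5  5  5  5  6  7  8
 h  6  6  6  6  6  6  6  7  8

8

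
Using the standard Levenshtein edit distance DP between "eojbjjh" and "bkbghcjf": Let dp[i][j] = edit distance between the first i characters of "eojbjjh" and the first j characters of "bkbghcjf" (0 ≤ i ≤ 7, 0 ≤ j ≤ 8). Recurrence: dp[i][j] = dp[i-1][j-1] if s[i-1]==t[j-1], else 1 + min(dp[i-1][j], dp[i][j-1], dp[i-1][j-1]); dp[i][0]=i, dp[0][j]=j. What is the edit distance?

7

   ''  b  k  b  g  h  c  j  f
''  0  1  2  3  4  5  6  7  8
 e  1  1  2  3  4  5  6  7  8
 o  2  2  2  3  4  5  6  7  8
 j  3  3  3  3  4  5  6  6  7
 b  4  3  4  3  4  5  6  7  7
 j  5  4  4  4  4  5  6  6  7
 j  6  5  5  5  5  5  6  6  7
 h  7  6  6  6  6  5  6  7  7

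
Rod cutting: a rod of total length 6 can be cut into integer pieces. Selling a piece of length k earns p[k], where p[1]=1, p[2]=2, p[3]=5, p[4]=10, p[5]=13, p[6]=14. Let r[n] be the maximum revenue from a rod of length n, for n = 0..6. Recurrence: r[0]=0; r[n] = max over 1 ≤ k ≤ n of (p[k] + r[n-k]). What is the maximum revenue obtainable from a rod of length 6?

14

   n    0    1    2    3    4    5    6
r[n]    0    1    2    5   10   13   14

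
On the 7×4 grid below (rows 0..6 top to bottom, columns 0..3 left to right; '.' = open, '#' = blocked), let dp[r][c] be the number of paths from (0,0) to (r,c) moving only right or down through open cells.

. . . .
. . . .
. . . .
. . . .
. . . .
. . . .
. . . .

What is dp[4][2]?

r\c   0   1   2   3
  0   1   1   1   1
  1   1   2   3   4
  2   1   3   6  10
  3   1   4  10  20
  4   1   5  15  35
  5   1   6  21  56
  6   1   7  28  84

15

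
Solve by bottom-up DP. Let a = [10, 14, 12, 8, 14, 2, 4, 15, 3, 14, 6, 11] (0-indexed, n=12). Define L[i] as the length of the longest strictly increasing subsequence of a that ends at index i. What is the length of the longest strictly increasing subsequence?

4

   i    0    1    2    3    4    5    6    7    8    9   10   11
a[i]   10   14   12    8   14    2    4   15    3   14    6   11
L[i]    1    2    2    1    3    1    2    4    2    3    3    4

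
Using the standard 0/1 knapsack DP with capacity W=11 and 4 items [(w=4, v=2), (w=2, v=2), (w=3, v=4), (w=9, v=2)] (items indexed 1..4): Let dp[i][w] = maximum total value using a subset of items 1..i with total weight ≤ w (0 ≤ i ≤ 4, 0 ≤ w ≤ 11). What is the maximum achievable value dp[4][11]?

8

i\w   0   1   2   3   4   5   6   7   8   9  10  11
  0   0   0   0   0   0   0   0   0   0   0   0   0
  1   0   0   0   0   2   2   2   2   2   2   2   2
  2   0   0   2   2   2   2   4   4   4   4   4   4
  3   0   0   2   4   4   6   6   6   6   8   8   8
  4   0   0   2   4   4   6   6   6   6   8   8   8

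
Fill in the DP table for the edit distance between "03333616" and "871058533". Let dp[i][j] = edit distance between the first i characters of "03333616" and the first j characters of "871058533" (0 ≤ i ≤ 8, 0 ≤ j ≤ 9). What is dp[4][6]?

6

   ''  8  7  1  0  5  8  5  3  3
''  0  1  2  3  4  5  6  7  8  9
 0  1  1  2  3  3  4  5  6  7  8
 3  2  2  2  3  4  4  5  6  6  7
 3  3  3  3  3  4  5  5  6  6  6
 3  4  4  4  4  4  5  6  6  6  6
 3  5  5  5  5  5  5  6  7  6  6
 6  6  6  6  6  6  6  6  7  7  7
 1  7  7  7  6  7  7  7  7  8  8
 6  8  8  8  7  7  8  8  8  8  9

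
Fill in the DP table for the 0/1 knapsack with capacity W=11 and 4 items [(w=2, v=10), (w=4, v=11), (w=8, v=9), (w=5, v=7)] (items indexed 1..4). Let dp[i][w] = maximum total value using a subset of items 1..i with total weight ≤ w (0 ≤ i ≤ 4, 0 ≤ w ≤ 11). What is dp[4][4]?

i\w   0   1   2   3   4   5   6   7   8   9  10  11
  0   0   0   0   0   0   0   0   0   0   0   0   0
  1   0   0  10  10  10  10  10  10  10  10  10  10
  2   0   0  10  10  11  11  21  21  21  21  21  21
  3   0   0  10  10  11  11  21  21  21  21  21  21
  4   0   0  10  10  11  11  21  21  21  21  21  28

11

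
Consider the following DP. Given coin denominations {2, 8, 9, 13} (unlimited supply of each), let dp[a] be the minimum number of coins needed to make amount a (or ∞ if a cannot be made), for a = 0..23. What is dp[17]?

 a  0  1  2  3  4  5  6  7  8  9 10 11 12 13 14 15 16 17 18 19 20 21 22 23
dp  0  -  1  -  2  -  3  -  1  1  2  2  3  1  4  2  2  2  2  3  3  2  2  3
(- denotes ∞ / unreachable)

2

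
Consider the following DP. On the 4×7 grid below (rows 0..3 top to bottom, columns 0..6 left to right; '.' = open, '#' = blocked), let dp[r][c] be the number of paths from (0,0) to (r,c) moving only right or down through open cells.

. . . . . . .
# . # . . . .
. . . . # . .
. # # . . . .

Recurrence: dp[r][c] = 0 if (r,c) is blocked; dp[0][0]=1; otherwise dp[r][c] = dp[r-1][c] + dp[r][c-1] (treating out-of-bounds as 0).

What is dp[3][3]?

2

r\c   0   1   2   3   4   5   6
  0   1   1   1   1   1   1   1
  1   0   1   0   1   2   3   4
  2   0   1   1   2   0   3   7
  3   0   0   0   2   2   5  12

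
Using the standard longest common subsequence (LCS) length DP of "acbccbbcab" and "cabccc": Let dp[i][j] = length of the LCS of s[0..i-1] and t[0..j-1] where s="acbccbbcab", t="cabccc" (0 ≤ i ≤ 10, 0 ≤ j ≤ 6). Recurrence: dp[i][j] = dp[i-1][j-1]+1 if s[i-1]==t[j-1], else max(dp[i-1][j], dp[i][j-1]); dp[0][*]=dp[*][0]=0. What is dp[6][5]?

4

   ''  c  a  b  c  c  c
''  0  0  0  0  0  0  0
 a  0  0  1  1  1  1  1
 c  0  1  1  1  2  2  2
 b  0  1  1  2  2  2  2
 c  0  1  1  2  3  3  3
 c  0  1  1  2  3  4  4
 b  0  1  1  2  3  4  4
 b  0  1  1  2  3  4  4
 c  0  1  1  2  3  4  5
 a  0  1  2  2  3  4  5
 b  0  1  2  3  3  4  5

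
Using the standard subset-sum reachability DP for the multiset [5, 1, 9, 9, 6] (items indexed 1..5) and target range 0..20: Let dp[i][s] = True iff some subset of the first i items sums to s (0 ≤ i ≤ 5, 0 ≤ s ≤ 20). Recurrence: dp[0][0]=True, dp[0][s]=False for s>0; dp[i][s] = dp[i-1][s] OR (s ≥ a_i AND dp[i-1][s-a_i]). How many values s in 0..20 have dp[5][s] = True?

i\s   0   1   2   3   4   5   6   7   8   9  10  11  12  13  14  15  16  17  18  19  20
  0   T   F   F   F   F   F   F   F   F   F   F   F   F   F   F   F   F   F   F   F   F
  1   T   F   F   F   F   T   F   F   F   F   F   F   F   F   F   F   F   F   F   F   F
  2   T   T   F   F   F   T   T   F   F   F   F   F   F   F   F   F   F   F   F   F   F
  3   T   T   F   F   F   T   T   F   F   T   T   F   F   F   T   T   F   F   F   F   F
  4   T   T   F   F   F   T   T   F   F   T   T   F   F   F   T   T   F   F   T   T   F
  5   T   T   F   F   F   T   T   T   F   T   T   T   T   F   T   T   T   F   T   T   T

15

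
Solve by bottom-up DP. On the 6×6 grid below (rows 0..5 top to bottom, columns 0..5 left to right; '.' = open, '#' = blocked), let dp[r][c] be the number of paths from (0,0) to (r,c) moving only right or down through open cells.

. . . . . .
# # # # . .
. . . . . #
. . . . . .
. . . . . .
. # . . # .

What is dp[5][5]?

2

r\c   0   1   2   3   4   5
  0   1   1   1   1   1   1
  1   0   0   0   0   1   2
  2   0   0   0   0   1   0
  3   0   0   0   0   1   1
  4   0   0   0   0   1   2
  5   0   0   0   0   0   2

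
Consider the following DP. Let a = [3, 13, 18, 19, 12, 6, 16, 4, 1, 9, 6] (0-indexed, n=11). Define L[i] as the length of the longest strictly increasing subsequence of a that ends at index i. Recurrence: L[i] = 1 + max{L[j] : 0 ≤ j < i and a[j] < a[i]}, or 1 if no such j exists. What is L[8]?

   i    0    1    2    3    4    5    6    7    8    9   10
a[i]    3   13   18   19   12    6   16    4    1    9    6
L[i]    1    2    3    4    2    2    3    2    1    3    3

1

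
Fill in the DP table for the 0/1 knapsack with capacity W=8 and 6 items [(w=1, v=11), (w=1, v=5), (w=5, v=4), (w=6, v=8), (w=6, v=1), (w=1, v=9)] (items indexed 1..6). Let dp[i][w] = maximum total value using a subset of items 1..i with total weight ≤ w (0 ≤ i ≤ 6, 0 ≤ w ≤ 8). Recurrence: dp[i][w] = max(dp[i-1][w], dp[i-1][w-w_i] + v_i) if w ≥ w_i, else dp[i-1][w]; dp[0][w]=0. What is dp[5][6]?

i\w   0   1   2   3   4   5   6   7   8
  0   0   0   0   0   0   0   0   0   0
  1   0  11  11  11  11  11  11  11  11
  2   0  11  16  16  16  16  16  16  16
  3   0  11  16  16  16  16  16  20  20
  4   0  11  16  16  16  16  16  20  24
  5   0  11  16  16  16  16  16  20  24
  6   0  11  20  25  25  25  25  25  29

16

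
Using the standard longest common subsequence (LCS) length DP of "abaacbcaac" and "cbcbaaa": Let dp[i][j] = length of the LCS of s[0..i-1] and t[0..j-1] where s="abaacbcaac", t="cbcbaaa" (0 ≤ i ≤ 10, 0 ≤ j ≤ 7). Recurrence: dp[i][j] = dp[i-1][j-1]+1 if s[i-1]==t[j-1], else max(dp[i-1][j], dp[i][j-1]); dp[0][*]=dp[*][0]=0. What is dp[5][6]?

3

   ''  c  b  c  b  a  a  a
''  0  0  0  0  0  0  0  0
 a  0  0  0  0  0  1  1  1
 b  0  0  1  1  1  1  1  1
 a  0  0  1  1  1  2  2  2
 a  0  0  1  1  1  2  3  3
 c  0  1  1  2  2  2  3  3
 b  0  1  2  2  3  3  3  3
 c  0  1  2  3  3  3  3  3
 a  0  1  2  3  3  4  4  4
 a  0  1  2  3  3  4  5  5
 c  0  1  2  3  3  4  5  5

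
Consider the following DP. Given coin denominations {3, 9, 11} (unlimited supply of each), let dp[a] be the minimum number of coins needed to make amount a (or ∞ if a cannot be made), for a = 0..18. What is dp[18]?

2

 a  0  1  2  3  4  5  6  7  8  9 10 11 12 13 14 15 16 17 18
dp  0  -  -  1  -  -  2  -  -  1  -  1  2  -  2  3  -  3  2
(- denotes ∞ / unreachable)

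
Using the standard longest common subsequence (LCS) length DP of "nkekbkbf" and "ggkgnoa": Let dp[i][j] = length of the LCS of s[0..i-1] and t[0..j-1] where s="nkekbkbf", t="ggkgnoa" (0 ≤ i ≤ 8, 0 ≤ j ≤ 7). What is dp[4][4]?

   ''  g  g  k  g  n  o  a
''  0  0  0  0  0  0  0  0
 n  0  0  0  0  0  1  1  1
 k  0  0  0  1  1  1  1  1
 e  0  0  0  1  1  1  1  1
 k  0  0  0  1  1  1  1  1
 b  0  0  0  1  1  1  1  1
 k  0  0  0  1  1  1  1  1
 b  0  0  0  1  1  1  1  1
 f  0  0  0  1  1  1  1  1

1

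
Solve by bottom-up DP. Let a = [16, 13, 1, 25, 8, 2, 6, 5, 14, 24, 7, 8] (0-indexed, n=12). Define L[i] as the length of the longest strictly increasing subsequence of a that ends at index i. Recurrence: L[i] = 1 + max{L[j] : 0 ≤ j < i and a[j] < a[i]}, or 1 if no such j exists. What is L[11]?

5

   i    0    1    2    3    4    5    6    7    8    9   10   11
a[i]   16   13    1   25    8    2    6    5   14   24    7    8
L[i]    1    1    1    2    2    2    3    3    4    5    4    5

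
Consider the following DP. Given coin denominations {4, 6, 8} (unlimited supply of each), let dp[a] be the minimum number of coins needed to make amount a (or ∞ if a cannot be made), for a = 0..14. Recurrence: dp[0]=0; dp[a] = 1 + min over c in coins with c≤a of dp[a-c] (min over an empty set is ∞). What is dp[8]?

 a  0  1  2  3  4  5  6  7  8  9 10 11 12 13 14
dp  0  -  -  -  1  -  1  -  1  -  2  -  2  -  2
(- denotes ∞ / unreachable)

1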